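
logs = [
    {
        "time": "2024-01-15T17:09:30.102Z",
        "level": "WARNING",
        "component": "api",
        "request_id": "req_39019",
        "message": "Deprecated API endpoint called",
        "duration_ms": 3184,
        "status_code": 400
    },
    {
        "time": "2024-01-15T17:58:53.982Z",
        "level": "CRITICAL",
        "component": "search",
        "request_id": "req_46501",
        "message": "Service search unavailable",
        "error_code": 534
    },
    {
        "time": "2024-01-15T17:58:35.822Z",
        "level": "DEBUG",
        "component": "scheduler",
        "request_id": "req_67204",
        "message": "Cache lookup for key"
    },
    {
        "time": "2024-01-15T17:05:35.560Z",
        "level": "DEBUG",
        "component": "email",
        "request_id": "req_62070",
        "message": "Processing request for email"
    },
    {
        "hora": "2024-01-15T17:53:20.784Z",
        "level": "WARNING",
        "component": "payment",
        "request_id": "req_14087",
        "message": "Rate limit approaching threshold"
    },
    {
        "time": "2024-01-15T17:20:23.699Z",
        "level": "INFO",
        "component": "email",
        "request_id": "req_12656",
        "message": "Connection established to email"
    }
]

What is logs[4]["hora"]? "2024-01-15T17:53:20.784Z"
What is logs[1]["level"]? "CRITICAL"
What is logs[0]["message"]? "Deprecated API endpoint called"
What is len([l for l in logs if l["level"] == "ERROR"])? 0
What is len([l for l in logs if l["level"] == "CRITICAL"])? 1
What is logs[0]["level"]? "WARNING"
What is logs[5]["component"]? "email"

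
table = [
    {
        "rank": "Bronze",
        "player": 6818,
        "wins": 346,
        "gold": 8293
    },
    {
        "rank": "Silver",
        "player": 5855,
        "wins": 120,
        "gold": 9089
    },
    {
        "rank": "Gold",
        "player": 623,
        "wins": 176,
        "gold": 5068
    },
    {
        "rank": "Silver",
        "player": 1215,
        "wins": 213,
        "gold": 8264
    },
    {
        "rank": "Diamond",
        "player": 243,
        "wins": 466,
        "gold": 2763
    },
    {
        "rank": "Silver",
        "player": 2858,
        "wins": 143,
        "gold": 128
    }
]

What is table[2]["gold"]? 5068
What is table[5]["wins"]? 143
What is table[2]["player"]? 623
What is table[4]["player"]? 243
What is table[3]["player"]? 1215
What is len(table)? 6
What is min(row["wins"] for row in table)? 120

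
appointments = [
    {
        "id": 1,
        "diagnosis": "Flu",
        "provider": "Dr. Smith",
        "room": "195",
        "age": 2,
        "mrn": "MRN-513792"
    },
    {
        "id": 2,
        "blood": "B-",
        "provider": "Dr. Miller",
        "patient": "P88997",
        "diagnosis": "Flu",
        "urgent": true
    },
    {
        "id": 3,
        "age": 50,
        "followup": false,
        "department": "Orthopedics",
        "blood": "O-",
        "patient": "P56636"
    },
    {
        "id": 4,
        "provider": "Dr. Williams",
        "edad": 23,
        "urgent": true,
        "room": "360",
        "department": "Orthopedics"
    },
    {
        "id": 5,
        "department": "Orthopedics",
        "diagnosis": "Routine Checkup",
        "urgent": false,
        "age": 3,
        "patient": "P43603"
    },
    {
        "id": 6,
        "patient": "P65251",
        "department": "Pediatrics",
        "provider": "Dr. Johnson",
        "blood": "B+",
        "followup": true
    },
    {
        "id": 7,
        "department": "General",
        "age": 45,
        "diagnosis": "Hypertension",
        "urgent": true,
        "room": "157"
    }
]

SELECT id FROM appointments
[1, 2, 3, 4, 5, 6, 7]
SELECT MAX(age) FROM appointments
50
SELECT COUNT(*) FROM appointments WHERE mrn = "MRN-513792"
1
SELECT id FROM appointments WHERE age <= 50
[1, 3, 5, 7]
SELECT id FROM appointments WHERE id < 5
[1, 2, 3, 4]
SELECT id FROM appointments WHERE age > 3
[3, 7]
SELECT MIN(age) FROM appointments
2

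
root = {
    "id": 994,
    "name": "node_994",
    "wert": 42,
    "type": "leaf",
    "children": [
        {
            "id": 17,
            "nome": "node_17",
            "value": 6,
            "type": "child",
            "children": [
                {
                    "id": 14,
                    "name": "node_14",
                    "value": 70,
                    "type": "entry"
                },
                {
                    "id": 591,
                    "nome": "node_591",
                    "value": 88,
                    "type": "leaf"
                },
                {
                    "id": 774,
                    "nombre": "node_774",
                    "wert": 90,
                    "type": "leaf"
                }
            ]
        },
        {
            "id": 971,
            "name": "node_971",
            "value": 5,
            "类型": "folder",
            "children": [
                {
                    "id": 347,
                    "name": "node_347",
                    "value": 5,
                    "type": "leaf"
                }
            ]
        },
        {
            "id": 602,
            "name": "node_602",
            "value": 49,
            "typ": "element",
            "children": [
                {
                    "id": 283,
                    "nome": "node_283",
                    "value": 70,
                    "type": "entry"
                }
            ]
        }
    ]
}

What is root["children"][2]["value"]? 49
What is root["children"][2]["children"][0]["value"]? 70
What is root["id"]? 994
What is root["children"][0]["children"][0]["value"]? 70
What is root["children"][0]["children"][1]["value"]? 88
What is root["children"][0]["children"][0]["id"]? 14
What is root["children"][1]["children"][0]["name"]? "node_347"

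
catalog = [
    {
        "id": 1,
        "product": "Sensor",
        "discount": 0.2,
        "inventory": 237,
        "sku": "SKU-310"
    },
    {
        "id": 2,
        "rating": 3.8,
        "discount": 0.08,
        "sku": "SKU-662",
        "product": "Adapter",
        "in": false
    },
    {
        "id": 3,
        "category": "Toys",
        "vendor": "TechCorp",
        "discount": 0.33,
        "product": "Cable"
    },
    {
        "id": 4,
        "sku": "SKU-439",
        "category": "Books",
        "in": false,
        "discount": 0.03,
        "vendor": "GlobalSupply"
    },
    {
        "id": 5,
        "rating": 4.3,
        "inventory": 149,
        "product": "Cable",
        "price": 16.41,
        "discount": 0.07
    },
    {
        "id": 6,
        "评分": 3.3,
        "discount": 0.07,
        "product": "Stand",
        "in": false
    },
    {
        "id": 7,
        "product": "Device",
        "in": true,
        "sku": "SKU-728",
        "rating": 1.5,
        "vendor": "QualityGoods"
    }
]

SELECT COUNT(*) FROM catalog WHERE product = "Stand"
1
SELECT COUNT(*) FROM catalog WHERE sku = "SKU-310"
1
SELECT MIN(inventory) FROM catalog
149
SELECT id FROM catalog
[1, 2, 3, 4, 5, 6, 7]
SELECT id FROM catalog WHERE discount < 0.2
[2, 4, 5, 6]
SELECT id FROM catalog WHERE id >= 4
[4, 5, 6, 7]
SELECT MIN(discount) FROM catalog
0.03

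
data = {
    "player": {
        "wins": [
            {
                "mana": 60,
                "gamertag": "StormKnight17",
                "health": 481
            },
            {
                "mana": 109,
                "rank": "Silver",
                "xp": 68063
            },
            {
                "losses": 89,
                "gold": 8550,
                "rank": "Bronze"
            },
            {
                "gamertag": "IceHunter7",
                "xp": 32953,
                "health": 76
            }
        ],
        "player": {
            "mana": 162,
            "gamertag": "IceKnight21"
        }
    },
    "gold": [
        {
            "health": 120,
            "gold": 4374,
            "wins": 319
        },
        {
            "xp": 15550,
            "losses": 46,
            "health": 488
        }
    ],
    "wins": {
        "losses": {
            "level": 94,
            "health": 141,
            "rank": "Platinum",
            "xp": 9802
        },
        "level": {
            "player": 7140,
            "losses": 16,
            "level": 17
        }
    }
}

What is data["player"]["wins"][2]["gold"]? 8550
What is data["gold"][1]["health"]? 488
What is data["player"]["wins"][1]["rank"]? "Silver"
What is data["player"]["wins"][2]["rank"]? "Bronze"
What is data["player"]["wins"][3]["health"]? 76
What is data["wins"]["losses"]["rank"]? "Platinum"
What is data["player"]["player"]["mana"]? 162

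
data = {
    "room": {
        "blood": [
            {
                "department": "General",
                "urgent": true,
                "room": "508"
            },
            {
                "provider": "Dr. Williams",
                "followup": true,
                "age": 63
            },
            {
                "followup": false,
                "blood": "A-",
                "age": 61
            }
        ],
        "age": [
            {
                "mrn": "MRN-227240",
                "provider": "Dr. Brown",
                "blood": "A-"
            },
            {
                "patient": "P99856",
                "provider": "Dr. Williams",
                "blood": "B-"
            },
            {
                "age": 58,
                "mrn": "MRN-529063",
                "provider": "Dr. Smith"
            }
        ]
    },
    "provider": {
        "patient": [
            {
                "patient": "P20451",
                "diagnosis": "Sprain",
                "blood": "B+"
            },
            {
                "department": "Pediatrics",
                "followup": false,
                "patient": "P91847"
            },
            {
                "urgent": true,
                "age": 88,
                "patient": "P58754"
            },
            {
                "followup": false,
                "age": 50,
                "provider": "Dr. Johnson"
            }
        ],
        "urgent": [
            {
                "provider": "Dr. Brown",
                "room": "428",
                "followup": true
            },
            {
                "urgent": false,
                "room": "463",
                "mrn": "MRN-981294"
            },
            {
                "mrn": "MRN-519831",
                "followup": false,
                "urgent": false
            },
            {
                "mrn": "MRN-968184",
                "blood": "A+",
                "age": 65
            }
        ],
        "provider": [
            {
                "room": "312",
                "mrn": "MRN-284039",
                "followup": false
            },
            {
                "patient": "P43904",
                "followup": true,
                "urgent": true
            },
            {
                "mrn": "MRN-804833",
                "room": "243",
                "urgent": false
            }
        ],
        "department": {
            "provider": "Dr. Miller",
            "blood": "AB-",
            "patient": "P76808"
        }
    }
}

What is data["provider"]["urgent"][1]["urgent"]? False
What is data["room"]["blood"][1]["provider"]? "Dr. Williams"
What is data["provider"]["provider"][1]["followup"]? True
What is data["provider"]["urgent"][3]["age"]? 65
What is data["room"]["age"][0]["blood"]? "A-"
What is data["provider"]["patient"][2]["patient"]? "P58754"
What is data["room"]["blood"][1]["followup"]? True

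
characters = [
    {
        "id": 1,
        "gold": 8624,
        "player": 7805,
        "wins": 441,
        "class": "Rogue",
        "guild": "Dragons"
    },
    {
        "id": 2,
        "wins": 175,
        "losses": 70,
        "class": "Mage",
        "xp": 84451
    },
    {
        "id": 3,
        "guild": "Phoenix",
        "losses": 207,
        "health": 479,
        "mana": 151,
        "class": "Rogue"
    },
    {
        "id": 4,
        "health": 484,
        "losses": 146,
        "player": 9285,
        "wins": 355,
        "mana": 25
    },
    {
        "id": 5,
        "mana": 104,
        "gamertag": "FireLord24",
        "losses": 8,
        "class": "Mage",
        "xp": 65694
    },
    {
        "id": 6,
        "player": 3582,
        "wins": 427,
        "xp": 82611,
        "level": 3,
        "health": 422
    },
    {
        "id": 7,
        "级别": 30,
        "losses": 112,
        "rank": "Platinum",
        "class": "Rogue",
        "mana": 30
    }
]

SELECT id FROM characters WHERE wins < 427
[2, 4]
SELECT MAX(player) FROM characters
9285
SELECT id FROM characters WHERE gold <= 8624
[1]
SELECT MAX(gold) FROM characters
8624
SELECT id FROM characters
[1, 2, 3, 4, 5, 6, 7]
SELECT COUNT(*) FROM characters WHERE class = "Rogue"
3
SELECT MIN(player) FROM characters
3582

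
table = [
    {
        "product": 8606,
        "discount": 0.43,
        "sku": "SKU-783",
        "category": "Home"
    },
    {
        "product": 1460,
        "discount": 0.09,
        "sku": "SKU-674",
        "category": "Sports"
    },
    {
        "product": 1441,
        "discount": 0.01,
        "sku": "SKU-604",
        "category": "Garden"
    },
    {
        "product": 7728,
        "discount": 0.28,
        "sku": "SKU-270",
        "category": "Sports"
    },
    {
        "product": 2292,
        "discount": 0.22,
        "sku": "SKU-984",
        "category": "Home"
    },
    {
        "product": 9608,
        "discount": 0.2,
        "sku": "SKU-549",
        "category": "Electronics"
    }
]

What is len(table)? 6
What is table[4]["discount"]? 0.22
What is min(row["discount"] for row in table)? 0.01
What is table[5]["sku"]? "SKU-549"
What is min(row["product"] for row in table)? 1441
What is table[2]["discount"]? 0.01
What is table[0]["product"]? 8606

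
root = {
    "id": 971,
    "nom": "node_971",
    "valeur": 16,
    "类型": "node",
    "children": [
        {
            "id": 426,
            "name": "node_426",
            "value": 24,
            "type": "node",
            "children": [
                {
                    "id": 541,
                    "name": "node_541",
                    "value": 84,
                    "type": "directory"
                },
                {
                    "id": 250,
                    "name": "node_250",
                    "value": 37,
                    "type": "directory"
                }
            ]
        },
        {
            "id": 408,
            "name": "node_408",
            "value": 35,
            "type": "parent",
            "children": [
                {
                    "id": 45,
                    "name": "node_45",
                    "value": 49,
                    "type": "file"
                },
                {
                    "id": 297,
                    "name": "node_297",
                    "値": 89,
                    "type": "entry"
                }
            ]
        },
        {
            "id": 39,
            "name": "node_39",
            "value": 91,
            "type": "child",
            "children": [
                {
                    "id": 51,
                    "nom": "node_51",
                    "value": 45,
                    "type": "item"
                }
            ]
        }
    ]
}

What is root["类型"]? "node"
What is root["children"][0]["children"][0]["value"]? 84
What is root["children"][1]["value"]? 35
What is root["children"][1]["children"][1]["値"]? 89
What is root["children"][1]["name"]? "node_408"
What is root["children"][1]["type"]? "parent"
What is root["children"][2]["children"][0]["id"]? 51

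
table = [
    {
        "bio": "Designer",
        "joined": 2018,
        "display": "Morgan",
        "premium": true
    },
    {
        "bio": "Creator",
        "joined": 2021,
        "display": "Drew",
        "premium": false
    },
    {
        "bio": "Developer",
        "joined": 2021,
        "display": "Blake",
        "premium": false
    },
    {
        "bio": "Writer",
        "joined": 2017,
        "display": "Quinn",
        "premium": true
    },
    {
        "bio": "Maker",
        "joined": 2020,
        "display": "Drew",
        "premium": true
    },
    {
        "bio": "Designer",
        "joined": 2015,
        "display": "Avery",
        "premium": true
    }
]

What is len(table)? 6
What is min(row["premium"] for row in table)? False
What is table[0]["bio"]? "Designer"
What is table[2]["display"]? "Blake"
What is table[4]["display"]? "Drew"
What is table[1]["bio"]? "Creator"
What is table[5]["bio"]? "Designer"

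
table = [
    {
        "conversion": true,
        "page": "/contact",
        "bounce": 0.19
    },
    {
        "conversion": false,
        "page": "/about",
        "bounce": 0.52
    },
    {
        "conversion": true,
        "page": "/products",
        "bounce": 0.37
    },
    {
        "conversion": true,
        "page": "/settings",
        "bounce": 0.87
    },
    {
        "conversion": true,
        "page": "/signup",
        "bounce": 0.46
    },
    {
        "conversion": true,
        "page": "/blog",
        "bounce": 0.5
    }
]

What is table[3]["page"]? "/settings"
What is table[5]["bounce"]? 0.5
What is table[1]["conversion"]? False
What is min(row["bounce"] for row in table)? 0.19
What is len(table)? 6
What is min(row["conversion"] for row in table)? False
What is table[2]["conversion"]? True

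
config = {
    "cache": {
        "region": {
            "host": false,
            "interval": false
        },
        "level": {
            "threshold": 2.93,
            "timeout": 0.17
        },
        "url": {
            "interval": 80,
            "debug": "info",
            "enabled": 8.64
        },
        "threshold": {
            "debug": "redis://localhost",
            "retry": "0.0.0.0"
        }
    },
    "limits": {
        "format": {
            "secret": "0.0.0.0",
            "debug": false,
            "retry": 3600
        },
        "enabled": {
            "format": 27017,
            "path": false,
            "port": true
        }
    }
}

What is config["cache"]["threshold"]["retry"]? "0.0.0.0"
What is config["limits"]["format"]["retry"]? 3600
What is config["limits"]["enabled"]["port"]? True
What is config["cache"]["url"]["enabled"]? 8.64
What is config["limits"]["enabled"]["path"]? False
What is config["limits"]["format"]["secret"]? "0.0.0.0"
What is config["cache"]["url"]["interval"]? 80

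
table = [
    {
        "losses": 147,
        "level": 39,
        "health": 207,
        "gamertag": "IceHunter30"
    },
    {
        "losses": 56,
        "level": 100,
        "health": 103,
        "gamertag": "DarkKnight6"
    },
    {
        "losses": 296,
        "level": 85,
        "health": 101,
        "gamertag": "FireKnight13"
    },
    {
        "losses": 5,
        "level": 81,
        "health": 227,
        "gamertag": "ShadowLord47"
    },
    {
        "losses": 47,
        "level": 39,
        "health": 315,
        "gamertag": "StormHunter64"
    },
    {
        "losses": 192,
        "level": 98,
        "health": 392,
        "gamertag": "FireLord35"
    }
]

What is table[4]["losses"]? 47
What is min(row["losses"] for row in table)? 5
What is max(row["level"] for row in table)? 100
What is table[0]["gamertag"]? "IceHunter30"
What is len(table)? 6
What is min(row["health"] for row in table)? 101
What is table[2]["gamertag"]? "FireKnight13"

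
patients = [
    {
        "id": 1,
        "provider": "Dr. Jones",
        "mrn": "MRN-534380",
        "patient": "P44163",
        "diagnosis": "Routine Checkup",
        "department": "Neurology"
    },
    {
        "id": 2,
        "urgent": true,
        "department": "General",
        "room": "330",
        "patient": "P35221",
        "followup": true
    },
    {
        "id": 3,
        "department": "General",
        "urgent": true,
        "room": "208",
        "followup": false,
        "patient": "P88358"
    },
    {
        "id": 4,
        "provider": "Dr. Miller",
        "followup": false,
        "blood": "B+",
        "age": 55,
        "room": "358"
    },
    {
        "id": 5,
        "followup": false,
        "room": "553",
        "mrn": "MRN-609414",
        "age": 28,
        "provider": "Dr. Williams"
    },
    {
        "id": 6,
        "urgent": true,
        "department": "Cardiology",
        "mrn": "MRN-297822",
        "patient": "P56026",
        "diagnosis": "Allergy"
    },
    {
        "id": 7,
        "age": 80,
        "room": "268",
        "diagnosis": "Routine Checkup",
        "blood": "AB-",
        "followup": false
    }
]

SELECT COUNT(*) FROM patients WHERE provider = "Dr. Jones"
1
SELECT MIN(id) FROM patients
1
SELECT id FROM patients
[1, 2, 3, 4, 5, 6, 7]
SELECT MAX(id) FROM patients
7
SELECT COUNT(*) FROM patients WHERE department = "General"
2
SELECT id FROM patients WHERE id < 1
[]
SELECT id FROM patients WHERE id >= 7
[7]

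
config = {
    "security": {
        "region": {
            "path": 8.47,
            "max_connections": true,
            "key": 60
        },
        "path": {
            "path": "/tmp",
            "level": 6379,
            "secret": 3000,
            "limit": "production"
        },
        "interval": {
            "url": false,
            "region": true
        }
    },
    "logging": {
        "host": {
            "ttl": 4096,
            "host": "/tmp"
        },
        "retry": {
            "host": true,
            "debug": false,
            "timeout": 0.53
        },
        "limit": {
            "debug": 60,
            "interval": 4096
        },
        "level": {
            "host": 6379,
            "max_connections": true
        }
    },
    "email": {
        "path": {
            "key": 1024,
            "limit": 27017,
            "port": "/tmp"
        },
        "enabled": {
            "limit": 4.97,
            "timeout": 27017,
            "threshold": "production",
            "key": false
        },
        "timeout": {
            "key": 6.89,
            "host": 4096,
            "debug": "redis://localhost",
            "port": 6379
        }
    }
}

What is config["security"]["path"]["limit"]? "production"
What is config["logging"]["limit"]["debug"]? 60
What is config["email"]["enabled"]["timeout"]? 27017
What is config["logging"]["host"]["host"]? "/tmp"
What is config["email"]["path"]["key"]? 1024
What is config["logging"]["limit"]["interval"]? 4096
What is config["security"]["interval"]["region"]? True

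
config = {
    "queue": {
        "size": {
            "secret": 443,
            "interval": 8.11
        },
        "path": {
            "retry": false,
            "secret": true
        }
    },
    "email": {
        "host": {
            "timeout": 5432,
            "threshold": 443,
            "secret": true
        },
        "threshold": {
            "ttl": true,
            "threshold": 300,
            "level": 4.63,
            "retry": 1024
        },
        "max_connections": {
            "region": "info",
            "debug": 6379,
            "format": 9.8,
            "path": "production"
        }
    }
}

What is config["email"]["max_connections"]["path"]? "production"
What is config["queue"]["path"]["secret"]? True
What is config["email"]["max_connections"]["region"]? "info"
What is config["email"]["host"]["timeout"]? 5432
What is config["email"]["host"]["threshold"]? 443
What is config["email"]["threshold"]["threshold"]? 300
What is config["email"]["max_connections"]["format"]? 9.8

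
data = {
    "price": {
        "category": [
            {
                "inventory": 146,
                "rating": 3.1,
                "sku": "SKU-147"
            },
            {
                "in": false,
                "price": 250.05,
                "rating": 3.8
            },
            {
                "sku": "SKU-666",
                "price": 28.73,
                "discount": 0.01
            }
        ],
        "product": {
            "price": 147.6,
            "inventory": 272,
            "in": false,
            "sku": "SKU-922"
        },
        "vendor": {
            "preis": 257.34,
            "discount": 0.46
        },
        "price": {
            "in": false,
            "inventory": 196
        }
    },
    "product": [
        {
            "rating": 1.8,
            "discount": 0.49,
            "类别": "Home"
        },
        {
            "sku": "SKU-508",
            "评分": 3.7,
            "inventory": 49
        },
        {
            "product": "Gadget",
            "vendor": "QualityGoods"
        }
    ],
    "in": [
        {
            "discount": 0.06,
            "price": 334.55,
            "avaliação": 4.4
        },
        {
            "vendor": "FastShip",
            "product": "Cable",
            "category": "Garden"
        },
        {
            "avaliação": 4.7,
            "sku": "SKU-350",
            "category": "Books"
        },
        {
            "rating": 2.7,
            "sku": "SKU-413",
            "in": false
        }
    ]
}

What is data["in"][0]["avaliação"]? 4.4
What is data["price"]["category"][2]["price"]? 28.73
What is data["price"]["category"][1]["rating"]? 3.8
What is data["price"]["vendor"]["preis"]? 257.34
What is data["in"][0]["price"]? 334.55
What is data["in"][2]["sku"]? "SKU-350"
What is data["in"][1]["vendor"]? "FastShip"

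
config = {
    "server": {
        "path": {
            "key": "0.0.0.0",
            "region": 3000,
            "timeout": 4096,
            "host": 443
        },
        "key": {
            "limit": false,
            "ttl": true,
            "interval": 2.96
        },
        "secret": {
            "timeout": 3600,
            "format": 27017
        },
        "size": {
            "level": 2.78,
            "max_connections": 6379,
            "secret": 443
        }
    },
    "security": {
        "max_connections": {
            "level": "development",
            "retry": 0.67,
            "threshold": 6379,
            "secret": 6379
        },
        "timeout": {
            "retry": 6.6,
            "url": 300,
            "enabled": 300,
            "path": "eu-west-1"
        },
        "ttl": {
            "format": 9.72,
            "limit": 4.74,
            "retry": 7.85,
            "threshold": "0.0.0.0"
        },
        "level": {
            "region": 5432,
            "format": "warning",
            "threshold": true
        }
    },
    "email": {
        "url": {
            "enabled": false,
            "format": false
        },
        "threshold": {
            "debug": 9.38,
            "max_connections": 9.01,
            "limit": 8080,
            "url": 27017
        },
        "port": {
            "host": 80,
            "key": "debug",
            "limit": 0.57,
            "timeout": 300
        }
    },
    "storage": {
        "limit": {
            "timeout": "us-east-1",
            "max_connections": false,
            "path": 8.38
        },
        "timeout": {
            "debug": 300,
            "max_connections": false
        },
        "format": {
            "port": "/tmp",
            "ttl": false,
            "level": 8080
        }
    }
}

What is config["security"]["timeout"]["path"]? "eu-west-1"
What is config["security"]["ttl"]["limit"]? 4.74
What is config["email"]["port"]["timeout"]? 300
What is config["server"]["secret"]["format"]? 27017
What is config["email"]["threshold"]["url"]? 27017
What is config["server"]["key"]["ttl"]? True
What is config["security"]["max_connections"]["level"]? "development"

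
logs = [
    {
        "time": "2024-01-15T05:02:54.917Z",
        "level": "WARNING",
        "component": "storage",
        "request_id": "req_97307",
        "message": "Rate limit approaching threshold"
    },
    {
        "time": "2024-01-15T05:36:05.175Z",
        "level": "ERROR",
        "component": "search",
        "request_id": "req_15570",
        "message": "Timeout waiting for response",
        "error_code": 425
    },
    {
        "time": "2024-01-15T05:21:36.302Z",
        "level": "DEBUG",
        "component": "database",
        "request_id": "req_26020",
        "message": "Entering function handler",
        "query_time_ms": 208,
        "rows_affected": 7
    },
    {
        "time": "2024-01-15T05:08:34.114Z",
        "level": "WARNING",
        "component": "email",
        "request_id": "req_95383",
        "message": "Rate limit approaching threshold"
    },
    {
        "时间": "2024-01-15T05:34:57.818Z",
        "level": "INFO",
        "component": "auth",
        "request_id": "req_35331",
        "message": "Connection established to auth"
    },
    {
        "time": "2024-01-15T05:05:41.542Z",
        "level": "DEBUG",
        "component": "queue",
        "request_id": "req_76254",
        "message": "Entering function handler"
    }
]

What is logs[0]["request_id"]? "req_97307"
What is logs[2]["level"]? "DEBUG"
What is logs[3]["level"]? "WARNING"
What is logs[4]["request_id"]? "req_35331"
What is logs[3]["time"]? "2024-01-15T05:08:34.114Z"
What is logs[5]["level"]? "DEBUG"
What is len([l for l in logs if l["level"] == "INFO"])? 1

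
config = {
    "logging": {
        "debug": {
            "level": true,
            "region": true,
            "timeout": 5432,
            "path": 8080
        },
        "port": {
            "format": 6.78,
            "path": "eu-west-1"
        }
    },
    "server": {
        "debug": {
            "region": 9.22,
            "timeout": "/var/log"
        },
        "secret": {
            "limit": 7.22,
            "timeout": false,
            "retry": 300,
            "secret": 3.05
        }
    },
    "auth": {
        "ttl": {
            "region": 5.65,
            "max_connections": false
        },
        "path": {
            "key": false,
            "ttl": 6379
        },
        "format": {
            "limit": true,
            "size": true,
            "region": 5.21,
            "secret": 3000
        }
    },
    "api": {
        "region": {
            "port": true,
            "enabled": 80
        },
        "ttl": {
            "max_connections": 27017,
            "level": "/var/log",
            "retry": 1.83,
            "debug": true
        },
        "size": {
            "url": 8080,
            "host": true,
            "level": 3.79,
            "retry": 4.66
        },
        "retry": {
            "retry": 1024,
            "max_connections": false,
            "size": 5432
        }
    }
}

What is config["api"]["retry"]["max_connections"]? False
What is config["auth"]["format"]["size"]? True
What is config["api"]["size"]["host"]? True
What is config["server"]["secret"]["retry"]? 300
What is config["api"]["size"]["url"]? 8080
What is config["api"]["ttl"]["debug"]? True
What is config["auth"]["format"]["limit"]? True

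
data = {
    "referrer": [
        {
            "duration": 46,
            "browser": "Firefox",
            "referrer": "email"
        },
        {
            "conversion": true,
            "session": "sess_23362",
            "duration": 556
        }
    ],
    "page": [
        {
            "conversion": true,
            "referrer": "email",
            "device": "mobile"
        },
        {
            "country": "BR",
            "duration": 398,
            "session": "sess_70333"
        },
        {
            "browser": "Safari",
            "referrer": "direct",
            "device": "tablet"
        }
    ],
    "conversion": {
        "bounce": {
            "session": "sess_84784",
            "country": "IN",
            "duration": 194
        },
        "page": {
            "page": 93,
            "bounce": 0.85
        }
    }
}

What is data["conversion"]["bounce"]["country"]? "IN"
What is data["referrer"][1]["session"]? "sess_23362"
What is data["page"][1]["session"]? "sess_70333"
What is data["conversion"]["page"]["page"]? 93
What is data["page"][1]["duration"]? 398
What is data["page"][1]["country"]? "BR"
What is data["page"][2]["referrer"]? "direct"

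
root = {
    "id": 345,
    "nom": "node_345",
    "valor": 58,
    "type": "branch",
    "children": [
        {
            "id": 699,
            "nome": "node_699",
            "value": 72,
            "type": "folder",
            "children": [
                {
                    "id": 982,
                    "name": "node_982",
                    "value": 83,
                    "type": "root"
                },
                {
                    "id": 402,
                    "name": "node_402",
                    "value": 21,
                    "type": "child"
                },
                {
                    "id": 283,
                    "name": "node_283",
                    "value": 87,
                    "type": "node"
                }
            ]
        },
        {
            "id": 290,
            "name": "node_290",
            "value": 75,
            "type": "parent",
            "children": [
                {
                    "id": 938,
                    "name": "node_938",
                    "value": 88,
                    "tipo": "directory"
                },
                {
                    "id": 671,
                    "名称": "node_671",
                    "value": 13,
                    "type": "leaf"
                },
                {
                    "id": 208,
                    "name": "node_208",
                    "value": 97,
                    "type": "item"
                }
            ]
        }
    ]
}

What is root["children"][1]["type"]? "parent"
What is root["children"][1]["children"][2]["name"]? "node_208"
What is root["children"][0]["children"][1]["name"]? "node_402"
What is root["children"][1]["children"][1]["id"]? 671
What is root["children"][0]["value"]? 72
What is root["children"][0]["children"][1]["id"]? 402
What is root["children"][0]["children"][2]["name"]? "node_283"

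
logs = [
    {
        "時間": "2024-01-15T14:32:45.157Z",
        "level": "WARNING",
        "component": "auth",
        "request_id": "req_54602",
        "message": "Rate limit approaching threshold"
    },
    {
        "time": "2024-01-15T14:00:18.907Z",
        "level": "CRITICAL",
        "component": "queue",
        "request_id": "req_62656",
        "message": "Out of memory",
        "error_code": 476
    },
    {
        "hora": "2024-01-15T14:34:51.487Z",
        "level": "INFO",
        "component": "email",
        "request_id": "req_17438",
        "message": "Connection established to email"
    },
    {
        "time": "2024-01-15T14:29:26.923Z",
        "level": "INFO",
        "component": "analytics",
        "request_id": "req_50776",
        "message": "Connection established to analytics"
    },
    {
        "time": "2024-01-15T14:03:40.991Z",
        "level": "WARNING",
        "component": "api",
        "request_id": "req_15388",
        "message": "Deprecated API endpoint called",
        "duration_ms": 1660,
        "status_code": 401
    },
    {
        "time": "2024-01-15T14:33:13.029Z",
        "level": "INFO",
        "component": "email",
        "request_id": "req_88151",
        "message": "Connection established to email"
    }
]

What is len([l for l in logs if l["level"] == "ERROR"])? 0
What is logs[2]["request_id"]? "req_17438"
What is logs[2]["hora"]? "2024-01-15T14:34:51.487Z"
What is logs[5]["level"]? "INFO"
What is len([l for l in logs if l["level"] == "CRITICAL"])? 1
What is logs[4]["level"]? "WARNING"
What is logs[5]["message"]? "Connection established to email"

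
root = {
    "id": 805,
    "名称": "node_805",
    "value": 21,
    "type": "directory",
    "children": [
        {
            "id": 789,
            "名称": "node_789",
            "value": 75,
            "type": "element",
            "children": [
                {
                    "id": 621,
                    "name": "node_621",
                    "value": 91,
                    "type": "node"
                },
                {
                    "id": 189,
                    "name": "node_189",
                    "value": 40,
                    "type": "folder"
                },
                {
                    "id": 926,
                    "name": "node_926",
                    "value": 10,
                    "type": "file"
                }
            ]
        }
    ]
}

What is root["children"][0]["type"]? "element"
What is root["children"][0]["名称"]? "node_789"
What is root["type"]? "directory"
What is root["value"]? 21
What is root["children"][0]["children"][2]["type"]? "file"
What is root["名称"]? "node_805"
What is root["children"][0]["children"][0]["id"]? 621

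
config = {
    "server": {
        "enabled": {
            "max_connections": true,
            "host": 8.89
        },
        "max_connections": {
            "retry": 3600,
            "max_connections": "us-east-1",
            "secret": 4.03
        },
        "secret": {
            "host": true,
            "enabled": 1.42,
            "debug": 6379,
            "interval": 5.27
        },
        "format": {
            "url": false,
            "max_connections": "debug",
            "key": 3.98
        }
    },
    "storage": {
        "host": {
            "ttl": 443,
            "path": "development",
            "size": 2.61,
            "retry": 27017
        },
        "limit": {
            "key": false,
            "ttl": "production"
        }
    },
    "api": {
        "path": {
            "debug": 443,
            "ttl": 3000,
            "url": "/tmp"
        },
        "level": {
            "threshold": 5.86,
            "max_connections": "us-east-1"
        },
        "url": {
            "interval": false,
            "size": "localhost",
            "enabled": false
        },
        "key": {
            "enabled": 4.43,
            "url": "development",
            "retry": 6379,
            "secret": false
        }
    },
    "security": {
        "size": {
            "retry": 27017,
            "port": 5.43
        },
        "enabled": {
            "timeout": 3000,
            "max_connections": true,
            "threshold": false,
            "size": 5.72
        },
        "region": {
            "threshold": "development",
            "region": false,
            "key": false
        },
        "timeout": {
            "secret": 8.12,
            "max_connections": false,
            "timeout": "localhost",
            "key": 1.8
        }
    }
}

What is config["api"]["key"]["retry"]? 6379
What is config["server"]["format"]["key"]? 3.98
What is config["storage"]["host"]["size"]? 2.61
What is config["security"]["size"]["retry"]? 27017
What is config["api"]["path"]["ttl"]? 3000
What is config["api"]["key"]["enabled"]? 4.43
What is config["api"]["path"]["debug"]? 443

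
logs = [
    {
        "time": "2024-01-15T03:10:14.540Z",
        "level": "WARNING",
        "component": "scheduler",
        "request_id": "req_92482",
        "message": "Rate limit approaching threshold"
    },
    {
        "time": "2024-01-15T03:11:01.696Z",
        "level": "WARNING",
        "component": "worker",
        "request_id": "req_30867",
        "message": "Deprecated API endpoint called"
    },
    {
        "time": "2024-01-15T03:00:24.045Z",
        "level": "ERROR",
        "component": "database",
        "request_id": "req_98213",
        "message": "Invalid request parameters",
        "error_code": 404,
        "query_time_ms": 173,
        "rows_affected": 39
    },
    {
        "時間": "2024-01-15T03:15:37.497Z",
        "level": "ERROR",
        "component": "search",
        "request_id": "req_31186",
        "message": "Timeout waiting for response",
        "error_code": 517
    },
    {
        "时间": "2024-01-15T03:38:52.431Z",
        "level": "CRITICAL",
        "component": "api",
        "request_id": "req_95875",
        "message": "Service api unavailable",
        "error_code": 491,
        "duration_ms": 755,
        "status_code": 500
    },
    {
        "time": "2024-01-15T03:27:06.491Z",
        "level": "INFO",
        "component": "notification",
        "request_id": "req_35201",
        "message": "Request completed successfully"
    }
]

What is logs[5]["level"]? "INFO"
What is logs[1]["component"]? "worker"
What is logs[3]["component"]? "search"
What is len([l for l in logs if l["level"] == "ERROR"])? 2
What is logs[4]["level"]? "CRITICAL"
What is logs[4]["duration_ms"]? 755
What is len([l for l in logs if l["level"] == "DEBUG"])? 0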